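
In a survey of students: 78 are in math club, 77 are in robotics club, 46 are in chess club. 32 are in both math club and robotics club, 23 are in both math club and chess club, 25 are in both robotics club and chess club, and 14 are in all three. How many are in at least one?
|A∪B∪C| = 78+77+46-32-23-25+14 = 135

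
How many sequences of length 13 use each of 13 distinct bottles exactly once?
13! = 6227020800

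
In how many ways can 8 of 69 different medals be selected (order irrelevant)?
C(69,8) = 69!/(8!×61!) = 8361453672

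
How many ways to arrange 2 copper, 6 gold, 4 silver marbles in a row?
12! / (2! × 6! × 4!) = 13860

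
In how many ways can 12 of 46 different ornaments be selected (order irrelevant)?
C(46,12) = 46!/(12!×34!) = 38910617655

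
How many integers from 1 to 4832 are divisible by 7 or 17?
⌊4832/7⌋ + ⌊4832/17⌋ - ⌊4832/119⌋ = 690 + 284 - 40 = 934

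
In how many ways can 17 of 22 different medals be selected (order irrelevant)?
C(22,17) = 22!/(17!×5!) = 26334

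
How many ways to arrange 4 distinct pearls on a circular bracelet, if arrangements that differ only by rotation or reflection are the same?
(4-1)!/2 = 6/2 = 3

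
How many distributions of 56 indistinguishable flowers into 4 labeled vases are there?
C(56+4-1, 4-1) = C(59, 3) = 32509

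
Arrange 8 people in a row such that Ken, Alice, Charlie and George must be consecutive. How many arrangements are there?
Treat the 4 as one block: (8-4+1)! × 4! = 120 × 24 = 2880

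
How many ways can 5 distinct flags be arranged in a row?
5! = 120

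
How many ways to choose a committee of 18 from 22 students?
C(22,18) = 22!/(18!×4!) = 7315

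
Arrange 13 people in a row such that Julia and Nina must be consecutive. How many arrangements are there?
Treat the 2 as one block: (13-2+1)! × 2! = 479001600 × 2 = 958003200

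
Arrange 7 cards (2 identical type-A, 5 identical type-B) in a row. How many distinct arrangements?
7! / (2! × 5!) = 21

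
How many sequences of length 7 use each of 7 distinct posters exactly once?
7! = 5040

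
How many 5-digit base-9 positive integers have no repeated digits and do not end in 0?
Last digit: 8 nonzero choices. First digit: 7 (nonzero, ≠last). Middle 3: P(7,3) = 210. Total = 11760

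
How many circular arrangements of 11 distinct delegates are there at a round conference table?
Circular: fix one position, arrange the rest. (11-1)! = 3628800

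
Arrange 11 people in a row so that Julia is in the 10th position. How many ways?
Fix one position: (11-1)! = 3628800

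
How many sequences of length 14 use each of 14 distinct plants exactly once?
14! = 87178291200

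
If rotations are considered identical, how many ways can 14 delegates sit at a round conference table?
Circular: fix one position, arrange the rest. (14-1)! = 6227020800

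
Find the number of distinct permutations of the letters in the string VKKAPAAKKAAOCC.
14! / (1! × 5! × 1! × 4! × 1! × 2!) = 15135120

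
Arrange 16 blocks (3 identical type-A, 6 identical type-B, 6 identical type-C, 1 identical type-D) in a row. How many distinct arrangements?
16! / (3! × 6! × 6! × 1!) = 6726720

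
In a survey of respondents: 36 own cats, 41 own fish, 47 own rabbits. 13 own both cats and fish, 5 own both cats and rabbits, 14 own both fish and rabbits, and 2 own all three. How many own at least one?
|A∪B∪C| = 36+41+47-13-5-14+2 = 94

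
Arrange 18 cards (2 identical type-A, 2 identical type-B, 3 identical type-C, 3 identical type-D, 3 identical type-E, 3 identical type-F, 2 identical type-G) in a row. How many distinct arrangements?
18! / (2! × 2! × 3! × 3! × 3! × 3! × 2!) = 617512896000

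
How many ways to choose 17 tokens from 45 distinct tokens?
C(45,17) = 45!/(17!×28!) = 1103068603890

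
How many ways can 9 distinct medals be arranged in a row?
9! = 362880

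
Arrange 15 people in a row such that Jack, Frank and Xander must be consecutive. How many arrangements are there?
Treat the 3 as one block: (15-3+1)! × 3! = 6227020800 × 6 = 37362124800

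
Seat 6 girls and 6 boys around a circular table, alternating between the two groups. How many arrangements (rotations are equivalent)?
Fix one of the girls: (6-1)! ways for the remaining girls, × 6! ways for the boys = 120 × 720 = 86400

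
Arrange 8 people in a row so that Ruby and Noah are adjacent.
Treat as block: (8-1)! × 2! = 5040 × 2 = 10080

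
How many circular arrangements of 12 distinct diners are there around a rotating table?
Circular: fix one position, arrange the rest. (12-1)! = 39916800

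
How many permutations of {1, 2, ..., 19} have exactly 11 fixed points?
Choose the 11 fixed points C(19,11) = 75582, derange the rest: !8 = Σ_{j=0}^{8} (-1)^j·8!/j! = 40320 - 40320 + 20160 - 6720 + 1680 - 336 + 56 - 8 + 1 = 14833. Product = 75582 × 14833 = 1121107806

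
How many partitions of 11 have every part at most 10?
Let r_j(i) = number of partitions of i into parts ≤ j, for i = 0..11. r_1(i) = 1 for all i; r_j(i) = r_{j-1}(i) + r_j(i-j). Rows j = 2..10: ≤2: 1 1 2 2 3 3 4 4 5 5 6 6; ≤3: 1 1 2 3 4 5 7 8 10 12 14 16; ≤4: 1 1 2 3 5 6 9 11 15 18 23 27; ≤5: 1 1 2 3 5 7 10 13 18 23 30 37; ≤6: 1 1 2 3 5 7 11 14 20 26 35 44; ≤7: 1 1 2 3 5 7 11 15 21 28 38 49; ≤8: 1 1 2 3 5 7 11 15 22 29 40 52; ≤9: 1 1 2 3 5 7 11 15 22 30 41 54; ≤10: 1 1 2 3 5 7 11 15 22 30 42 55. r_10(11) = 55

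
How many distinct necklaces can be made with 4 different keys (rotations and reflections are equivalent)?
(4-1)!/2 = 6/2 = 3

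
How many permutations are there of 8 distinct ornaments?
8! = 40320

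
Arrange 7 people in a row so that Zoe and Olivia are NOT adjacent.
Total - adjacent = 7! - (7-1)!×2 = 5040 - 1440 = 3600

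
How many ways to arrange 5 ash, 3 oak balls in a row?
8! / (5! × 3!) = 56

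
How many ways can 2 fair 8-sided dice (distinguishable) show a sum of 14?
Coefficient of x^14 in (x + x² + ... + x^8)^2. By inclusion-exclusion on dice exceeding 8: Σ_j (-1)^j C(2,j)·C(14-1-8j, 1) = C(2,0)·C(13,1) - C(2,1)·C(5,1) = 1·13 - 2·5 = 3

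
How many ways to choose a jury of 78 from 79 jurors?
C(79,78) = 79!/(78!×1!) = 79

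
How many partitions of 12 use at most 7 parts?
By conjugation, equals partitions of 12 into parts ≤ 7. Let r_j(i) = number of partitions of i into parts ≤ j, for i = 0..12. r_1(i) = 1 for all i; r_j(i) = r_{j-1}(i) + r_j(i-j). Rows j = 2..7: ≤2: 1 1 2 2 3 3 4 4 5 5 6 6 7; ≤3: 1 1 2 3 4 5 7 8 10 12 14 16 19; ≤4: 1 1 2 3 5 6 9 11 15 18 23 27 34; ≤5: 1 1 2 3 5 7 10 13 18 23 30 37 47; ≤6: 1 1 2 3 5 7 11 14 20 26 35 44 58; ≤7: 1 1 2 3 5 7 11 15 21 28 38 49 65. r_7(12) = 65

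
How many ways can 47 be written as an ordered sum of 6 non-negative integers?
C(47+6-1, 6-1) = C(52, 5) = 2598960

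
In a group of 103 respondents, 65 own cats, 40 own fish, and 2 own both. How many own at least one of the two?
|A∪B| = |A| + |B| - |A∩B| = 65 + 40 - 2 = 103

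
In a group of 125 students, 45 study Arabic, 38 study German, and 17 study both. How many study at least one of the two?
|A∪B| = |A| + |B| - |A∩B| = 45 + 38 - 17 = 66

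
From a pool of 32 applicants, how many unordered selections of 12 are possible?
C(32,12) = 32!/(12!×20!) = 225792840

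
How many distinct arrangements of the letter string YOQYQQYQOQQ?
11! / (2! × 3! × 6!) = 4620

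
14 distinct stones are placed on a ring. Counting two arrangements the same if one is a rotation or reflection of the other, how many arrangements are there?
(14-1)!/2 = 6227020800/2 = 3113510400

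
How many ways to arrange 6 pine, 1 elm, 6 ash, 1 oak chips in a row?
14! / (6! × 1! × 6! × 1!) = 168168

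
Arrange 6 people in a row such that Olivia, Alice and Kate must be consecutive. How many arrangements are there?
Treat the 3 as one block: (6-3+1)! × 3! = 24 × 6 = 144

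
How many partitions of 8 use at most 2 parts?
By conjugation, equals partitions of 8 into parts ≤ 2. Let r_j(i) = number of partitions of i into parts ≤ j, for i = 0..8. r_1(i) = 1 for all i; r_j(i) = r_{j-1}(i) + r_j(i-j). Rows j = 2..2: ≤2: 1 1 2 2 3 3 4 4 5. r_2(8) = 5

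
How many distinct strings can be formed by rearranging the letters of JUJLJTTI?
8! / (1! × 2! × 1! × 1! × 3!) = 3360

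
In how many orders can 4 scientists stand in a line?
4! = 24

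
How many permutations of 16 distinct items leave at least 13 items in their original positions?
Exactly j fixed points: C(16,j)·!(16-j); sum over j ≥ 13 (derangement numbers via !m = (m-1)·(!(m-1) + !(m-2)): !0..!3 = 1, 0, 1, 2). Σ_{j=13}^{16} C(16,j)·!(16-j) = C(16,13)·!3 + C(16,14)·!2 + C(16,15)·!1 + C(16,16)·!0 = 560·2 + 120·1 + 16·0 + 1·1 = 1241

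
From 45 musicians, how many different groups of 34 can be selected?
C(45,34) = 45!/(34!×11!) = 10150595910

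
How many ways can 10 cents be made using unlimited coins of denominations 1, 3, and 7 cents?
Coefficient of x^10 in 1/(1-x^1) · 1/(1-x^3) · 1/(1-x^7). Case on j = number of 7-cent coins (j = 0..1); remainder r = 10 - 7j is made from {1,3} in ⌊r/3⌋+1 ways. r = 10, 3 → 4 + 2 = 6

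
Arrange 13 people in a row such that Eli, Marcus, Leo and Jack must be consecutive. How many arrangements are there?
Treat the 4 as one block: (13-4+1)! × 4! = 3628800 × 24 = 87091200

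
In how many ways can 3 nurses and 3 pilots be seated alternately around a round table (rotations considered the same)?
Fix one of the nurses: (3-1)! ways for the remaining nurses, × 3! ways for the pilots = 2 × 6 = 12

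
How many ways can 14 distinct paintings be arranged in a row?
14! = 87178291200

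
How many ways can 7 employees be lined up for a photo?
7! = 5040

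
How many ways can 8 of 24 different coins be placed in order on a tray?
P(24,8) = 24!/(24-8)! = 29654190720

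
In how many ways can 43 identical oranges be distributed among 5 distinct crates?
C(43+5-1, 5-1) = C(47, 4) = 178365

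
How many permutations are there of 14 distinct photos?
14! = 87178291200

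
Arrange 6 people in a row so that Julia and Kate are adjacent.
Treat as block: (6-1)! × 2! = 120 × 2 = 240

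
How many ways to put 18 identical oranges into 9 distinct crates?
C(18+9-1, 9-1) = C(26, 8) = 1562275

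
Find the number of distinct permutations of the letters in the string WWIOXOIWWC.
10! / (1! × 4! × 1! × 2! × 2!) = 37800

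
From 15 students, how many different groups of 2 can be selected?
C(15,2) = 15!/(2!×13!) = 105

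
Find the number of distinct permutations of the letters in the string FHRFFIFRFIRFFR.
14! / (4! × 7! × 2! × 1!) = 360360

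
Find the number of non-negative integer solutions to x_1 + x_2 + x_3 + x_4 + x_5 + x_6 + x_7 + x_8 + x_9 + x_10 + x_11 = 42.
C(42+11-1, 11-1) = C(52, 10) = 15820024220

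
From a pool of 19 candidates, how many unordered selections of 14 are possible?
C(19,14) = 19!/(14!×5!) = 11628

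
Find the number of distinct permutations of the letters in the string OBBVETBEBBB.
11! / (1! × 1! × 6! × 2! × 1!) = 27720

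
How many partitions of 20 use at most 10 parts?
By conjugation, equals partitions of 20 into parts ≤ 10. Let r_j(i) = number of partitions of i into parts ≤ j, for i = 0..20. r_1(i) = 1 for all i; r_j(i) = r_{j-1}(i) + r_j(i-j). Rows j = 2..10: ≤2: 1 1 2 2 3 3 4 4 5 5 6 6 7 7 8 8 9 9 10 10 11; ≤3: 1 1 2 3 4 5 7 8 10 12 14 16 19 21 24 27 30 33 37 40 44; ≤4: 1 1 2 3 5 6 9 11 15 18 23 27 34 39 47 54 64 72 84 94 108; ≤5: 1 1 2 3 5 7 10 13 18 23 30 37 47 57 70 84 101 119 141 164 192; ≤6: 1 1 2 3 5 7 11 14 20 26 35 44 58 71 90 110 136 163 199 235 282; ≤7: 1 1 2 3 5 7 11 15 21 28 38 49 65 82 105 131 164 201 248 300 364; ≤8: 1 1 2 3 5 7 11 15 22 29 40 52 70 89 116 146 186 230 288 352 434; ≤9: 1 1 2 3 5 7 11 15 22 30 41 54 73 94 123 157 201 252 318 393 488; ≤10: 1 1 2 3 5 7 11 15 22 30 42 55 75 97 128 164 212 267 340 423 530. r_10(20) = 530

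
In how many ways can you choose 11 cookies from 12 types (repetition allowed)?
C(11+12-1, 12-1) = C(22, 11) = 705432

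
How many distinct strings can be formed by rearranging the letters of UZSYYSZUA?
9! / (2! × 2! × 2! × 2! × 1!) = 22680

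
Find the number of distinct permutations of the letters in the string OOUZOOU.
7! / (4! × 1! × 2!) = 105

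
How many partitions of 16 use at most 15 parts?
By conjugation, equals partitions of 16 into parts ≤ 15. Let r_j(i) = number of partitions of i into parts ≤ j, for i = 0..16. r_1(i) = 1 for all i; r_j(i) = r_{j-1}(i) + r_j(i-j). Rows j = 2..15: ≤2: 1 1 2 2 3 3 4 4 5 5 6 6 7 7 8 8 9; ≤3: 1 1 2 3 4 5 7 8 10 12 14 16 19 21 24 27 30; ≤4: 1 1 2 3 5 6 9 11 15 18 23 27 34 39 47 54 64; ≤5: 1 1 2 3 5 7 10 13 18 23 30 37 47 57 70 84 101; ≤6: 1 1 2 3 5 7 11 14 20 26 35 44 58 71 90 110 136; ≤7: 1 1 2 3 5 7 11 15 21 28 38 49 65 82 105 131 164; ≤8: 1 1 2 3 5 7 11 15 22 29 40 52 70 89 116 146 186; ≤9: 1 1 2 3 5 7 11 15 22 30 41 54 73 94 123 157 201; ≤10: 1 1 2 3 5 7 11 15 22 30 42 55 75 97 128 164 212; ≤11: 1 1 2 3 5 7 11 15 22 30 42 56 76 99 131 169 219; ≤12: 1 1 2 3 5 7 11 15 22 30 42 56 77 100 133 172 224; ≤13: 1 1 2 3 5 7 11 15 22 30 42 56 77 101 134 174 227; ≤14: 1 1 2 3 5 7 11 15 22 30 42 56 77 101 135 175 229; ≤15: 1 1 2 3 5 7 11 15 22 30 42 56 77 101 135 176 230. r_15(16) = 230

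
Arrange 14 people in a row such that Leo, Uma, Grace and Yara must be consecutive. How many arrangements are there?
Treat the 4 as one block: (14-4+1)! × 4! = 39916800 × 24 = 958003200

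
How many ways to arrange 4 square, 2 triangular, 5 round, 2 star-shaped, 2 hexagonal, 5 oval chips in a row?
20! / (4! × 2! × 5! × 2! × 2! × 5!) = 879955876800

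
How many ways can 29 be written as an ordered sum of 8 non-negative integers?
C(29+8-1, 8-1) = C(36, 7) = 8347680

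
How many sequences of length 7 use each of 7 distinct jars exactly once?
7! = 5040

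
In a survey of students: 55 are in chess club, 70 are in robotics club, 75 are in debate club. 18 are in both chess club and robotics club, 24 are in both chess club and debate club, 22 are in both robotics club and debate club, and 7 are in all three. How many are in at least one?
|A∪B∪C| = 55+70+75-18-24-22+7 = 143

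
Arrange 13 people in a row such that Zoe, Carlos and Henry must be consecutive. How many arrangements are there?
Treat the 3 as one block: (13-3+1)! × 3! = 39916800 × 6 = 239500800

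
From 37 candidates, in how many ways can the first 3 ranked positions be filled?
P(37,3) = 37!/(37-3)! = 46620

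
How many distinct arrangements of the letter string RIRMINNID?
9! / (2! × 1! × 3! × 1! × 2!) = 15120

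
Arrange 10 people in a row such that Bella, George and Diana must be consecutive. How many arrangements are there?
Treat the 3 as one block: (10-3+1)! × 3! = 40320 × 6 = 241920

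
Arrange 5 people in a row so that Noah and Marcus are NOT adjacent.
Total - adjacent = 5! - (5-1)!×2 = 120 - 48 = 72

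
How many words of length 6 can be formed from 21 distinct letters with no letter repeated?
P(21,6) = 21!/(21-6)! = 39070080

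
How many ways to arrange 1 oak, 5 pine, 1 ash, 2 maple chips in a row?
9! / (1! × 5! × 1! × 2!) = 1512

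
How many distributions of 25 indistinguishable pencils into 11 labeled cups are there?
C(25+11-1, 11-1) = C(35, 10) = 183579396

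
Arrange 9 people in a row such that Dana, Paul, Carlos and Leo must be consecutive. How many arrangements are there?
Treat the 4 as one block: (9-4+1)! × 4! = 720 × 24 = 17280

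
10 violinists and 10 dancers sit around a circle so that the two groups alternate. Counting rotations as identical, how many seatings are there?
Fix one of the violinists: (10-1)! ways for the remaining violinists, × 10! ways for the dancers = 362880 × 3628800 = 1316818944000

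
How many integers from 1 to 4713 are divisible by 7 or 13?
⌊4713/7⌋ + ⌊4713/13⌋ - ⌊4713/91⌋ = 673 + 362 - 51 = 984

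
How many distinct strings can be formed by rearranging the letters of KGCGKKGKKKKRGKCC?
16! / (8! × 3! × 4! × 1!) = 3603600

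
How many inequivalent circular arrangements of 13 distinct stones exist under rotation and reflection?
(13-1)!/2 = 479001600/2 = 239500800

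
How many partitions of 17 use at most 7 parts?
By conjugation, equals partitions of 17 into parts ≤ 7. Let r_j(i) = number of partitions of i into parts ≤ j, for i = 0..17. r_1(i) = 1 for all i; r_j(i) = r_{j-1}(i) + r_j(i-j). Rows j = 2..7: ≤2: 1 1 2 2 3 3 4 4 5 5 6 6 7 7 8 8 9 9; ≤3: 1 1 2 3 4 5 7 8 10 12 14 16 19 21 24 27 30 33; ≤4: 1 1 2 3 5 6 9 11 15 18 23 27 34 39 47 54 64 72; ≤5: 1 1 2 3 5 7 10 13 18 23 30 37 47 57 70 84 101 119; ≤6: 1 1 2 3 5 7 11 14 20 26 35 44 58 71 90 110 136 163; ≤7: 1 1 2 3 5 7 11 15 21 28 38 49 65 82 105 131 164 201. r_7(17) = 201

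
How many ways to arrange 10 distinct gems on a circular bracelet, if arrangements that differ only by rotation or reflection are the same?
(10-1)!/2 = 362880/2 = 181440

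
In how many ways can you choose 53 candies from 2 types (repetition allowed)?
C(53+2-1, 2-1) = C(54, 1) = 54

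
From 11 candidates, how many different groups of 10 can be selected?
C(11,10) = 11!/(10!×1!) = 11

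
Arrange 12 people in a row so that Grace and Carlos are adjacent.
Treat as block: (12-1)! × 2! = 39916800 × 2 = 79833600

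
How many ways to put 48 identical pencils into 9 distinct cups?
C(48+9-1, 9-1) = C(56, 8) = 1420494075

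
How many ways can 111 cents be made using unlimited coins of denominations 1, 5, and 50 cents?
Coefficient of x^111 in 1/(1-x^1) · 1/(1-x^5) · 1/(1-x^50). Case on j = number of 50-cent coins (j = 0..2); remainder r = 111 - 50j is made from {1,5} in ⌊r/5⌋+1 ways. r = 111, 61, 11 → 23 + 13 + 3 = 39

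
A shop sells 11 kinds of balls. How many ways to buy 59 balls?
C(59+11-1, 11-1) = C(69, 10) = 340032449328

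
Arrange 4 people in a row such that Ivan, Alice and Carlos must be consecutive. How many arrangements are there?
Treat the 3 as one block: (4-3+1)! × 3! = 2 × 6 = 12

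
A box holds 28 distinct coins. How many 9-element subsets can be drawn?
C(28,9) = 28!/(9!×19!) = 6906900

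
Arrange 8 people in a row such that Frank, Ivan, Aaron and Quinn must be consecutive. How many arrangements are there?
Treat the 4 as one block: (8-4+1)! × 4! = 120 × 24 = 2880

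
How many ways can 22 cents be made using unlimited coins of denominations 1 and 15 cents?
Coefficient of x^22 in 1/(1-x^1) · 1/(1-x^15). Use j coins of 15 for j = 0..⌊22/15⌋ = 1, the rest in 1s: 1 + 1 = 2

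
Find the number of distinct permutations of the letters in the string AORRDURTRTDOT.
13! / (2! × 2! × 1! × 3! × 1! × 4!) = 10810800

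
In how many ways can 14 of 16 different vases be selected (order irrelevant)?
C(16,14) = 16!/(14!×2!) = 120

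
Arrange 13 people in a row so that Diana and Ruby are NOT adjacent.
Total - adjacent = 13! - (13-1)!×2 = 6227020800 - 958003200 = 5269017600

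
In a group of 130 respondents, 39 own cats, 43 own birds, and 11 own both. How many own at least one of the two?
|A∪B| = |A| + |B| - |A∩B| = 39 + 43 - 11 = 71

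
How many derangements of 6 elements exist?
!6 = Σ_{j=0}^{6} (-1)^j·6!/j! = 720 - 720 + 360 - 120 + 30 - 6 + 1 = 265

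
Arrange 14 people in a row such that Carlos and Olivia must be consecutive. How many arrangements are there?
Treat the 2 as one block: (14-2+1)! × 2! = 6227020800 × 2 = 12454041600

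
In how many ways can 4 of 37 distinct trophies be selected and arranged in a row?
P(37,4) = 37!/(37-4)! = 1585080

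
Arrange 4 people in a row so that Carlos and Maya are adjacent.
Treat as block: (4-1)! × 2! = 6 × 2 = 12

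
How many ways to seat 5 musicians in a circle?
Circular: fix one position, arrange the rest. (5-1)! = 24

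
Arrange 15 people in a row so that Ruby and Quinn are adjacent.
Treat as block: (15-1)! × 2! = 87178291200 × 2 = 174356582400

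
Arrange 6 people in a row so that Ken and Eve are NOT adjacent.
Total - adjacent = 6! - (6-1)!×2 = 720 - 240 = 480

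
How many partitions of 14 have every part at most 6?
Let r_j(i) = number of partitions of i into parts ≤ j, for i = 0..14. r_1(i) = 1 for all i; r_j(i) = r_{j-1}(i) + r_j(i-j). Rows j = 2..6: ≤2: 1 1 2 2 3 3 4 4 5 5 6 6 7 7 8; ≤3: 1 1 2 3 4 5 7 8 10 12 14 16 19 21 24; ≤4: 1 1 2 3 5 6 9 11 15 18 23 27 34 39 47; ≤5: 1 1 2 3 5 7 10 13 18 23 30 37 47 57 70; ≤6: 1 1 2 3 5 7 11 14 20 26 35 44 58 71 90. r_6(14) = 90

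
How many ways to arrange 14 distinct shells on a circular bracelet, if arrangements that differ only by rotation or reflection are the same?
(14-1)!/2 = 6227020800/2 = 3113510400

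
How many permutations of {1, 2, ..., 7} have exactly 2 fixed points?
Choose the 2 fixed points C(7,2) = 21, derange the rest: !5 = Σ_{j=0}^{5} (-1)^j·5!/j! = 120 - 120 + 60 - 20 + 5 - 1 = 44. Product = 21 × 44 = 924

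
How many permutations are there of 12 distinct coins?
12! = 479001600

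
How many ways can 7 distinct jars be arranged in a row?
7! = 5040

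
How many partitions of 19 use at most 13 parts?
By conjugation, equals partitions of 19 into parts ≤ 13. Let r_j(i) = number of partitions of i into parts ≤ j, for i = 0..19. r_1(i) = 1 for all i; r_j(i) = r_{j-1}(i) + r_j(i-j). Rows j = 2..13: ≤2: 1 1 2 2 3 3 4 4 5 5 6 6 7 7 8 8 9 9 10 10; ≤3: 1 1 2 3 4 5 7 8 10 12 14 16 19 21 24 27 30 33 37 40; ≤4: 1 1 2 3 5 6 9 11 15 18 23 27 34 39 47 54 64 72 84 94; ≤5: 1 1 2 3 5 7 10 13 18 23 30 37 47 57 70 84 101 119 141 164; ≤6: 1 1 2 3 5 7 11 14 20 26 35 44 58 71 90 110 136 163 199 235; ≤7: 1 1 2 3 5 7 11 15 21 28 38 49 65 82 105 131 164 201 248 300; ≤8: 1 1 2 3 5 7 11 15 22 29 40 52 70 89 116 146 186 230 288 352; ≤9: 1 1 2 3 5 7 11 15 22 30 41 54 73 94 123 157 201 252 318 393; ≤10: 1 1 2 3 5 7 11 15 22 30 42 55 75 97 128 164 212 267 340 423; ≤11: 1 1 2 3 5 7 11 15 22 30 42 56 76 99 131 169 219 278 355 445; ≤12: 1 1 2 3 5 7 11 15 22 30 42 56 77 100 133 172 224 285 366 460; ≤13: 1 1 2 3 5 7 11 15 22 30 42 56 77 101 134 174 227 290 373 471. r_13(19) = 471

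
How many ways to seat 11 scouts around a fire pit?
Circular: fix one position, arrange the rest. (11-1)! = 3628800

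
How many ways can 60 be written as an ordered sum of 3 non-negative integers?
C(60+3-1, 3-1) = C(62, 2) = 1891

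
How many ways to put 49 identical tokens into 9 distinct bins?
C(49+9-1, 9-1) = C(57, 8) = 1652411475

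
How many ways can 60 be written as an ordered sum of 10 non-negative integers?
C(60+10-1, 10-1) = C(69, 9) = 56672074888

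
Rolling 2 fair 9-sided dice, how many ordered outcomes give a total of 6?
Coefficient of x^6 in (x + x² + ... + x^9)^2. By inclusion-exclusion on dice exceeding 9: Σ_j (-1)^j C(2,j)·C(6-1-9j, 1) = C(2,0)·C(5,1) = 1·5 = 5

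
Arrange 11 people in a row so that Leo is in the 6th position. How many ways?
Fix one position: (11-1)! = 3628800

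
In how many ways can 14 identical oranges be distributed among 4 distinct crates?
C(14+4-1, 4-1) = C(17, 3) = 680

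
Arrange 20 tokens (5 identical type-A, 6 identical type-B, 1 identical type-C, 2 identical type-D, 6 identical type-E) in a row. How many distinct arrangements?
20! / (5! × 6! × 1! × 2! × 6!) = 19554575040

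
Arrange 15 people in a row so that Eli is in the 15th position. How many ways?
Fix one position: (15-1)! = 87178291200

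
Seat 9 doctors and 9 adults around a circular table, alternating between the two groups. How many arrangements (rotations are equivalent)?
Fix one of the doctors: (9-1)! ways for the remaining doctors, × 9! ways for the adults = 40320 × 362880 = 14631321600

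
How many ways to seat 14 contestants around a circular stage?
Circular: fix one position, arrange the rest. (14-1)! = 6227020800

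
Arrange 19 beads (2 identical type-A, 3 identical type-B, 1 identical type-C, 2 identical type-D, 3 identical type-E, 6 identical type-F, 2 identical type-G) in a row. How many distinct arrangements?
19! / (2! × 3! × 1! × 2! × 3! × 6! × 2!) = 586637251200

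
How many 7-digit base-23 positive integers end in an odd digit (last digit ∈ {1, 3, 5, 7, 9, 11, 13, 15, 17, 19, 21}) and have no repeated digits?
Last∈{1,3,5,7,9,11,13,15,17,19,21}. Last=0: 0. Last nonzero: 11×21×P(21,5) = 564074280. Total = 564074280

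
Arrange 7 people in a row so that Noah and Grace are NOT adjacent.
Total - adjacent = 7! - (7-1)!×2 = 5040 - 1440 = 3600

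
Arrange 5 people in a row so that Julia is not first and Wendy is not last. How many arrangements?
By inclusion-exclusion: 5! - 2×(5-1)! + (5-2)! = 120 - 48 + 6 = 78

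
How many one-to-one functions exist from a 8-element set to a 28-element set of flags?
P(28,8) = 28!/(28-8)! = 125318793600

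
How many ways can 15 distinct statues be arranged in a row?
15! = 1307674368000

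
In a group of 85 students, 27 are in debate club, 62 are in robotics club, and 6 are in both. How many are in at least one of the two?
|A∪B| = |A| + |B| - |A∩B| = 27 + 62 - 6 = 83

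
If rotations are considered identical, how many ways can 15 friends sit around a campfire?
Circular: fix one position, arrange the rest. (15-1)! = 87178291200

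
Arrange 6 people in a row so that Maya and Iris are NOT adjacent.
Total - adjacent = 6! - (6-1)!×2 = 720 - 240 = 480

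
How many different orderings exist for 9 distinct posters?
9! = 362880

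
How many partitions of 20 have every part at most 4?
Let r_j(i) = number of partitions of i into parts ≤ j, for i = 0..20. r_1(i) = 1 for all i; r_j(i) = r_{j-1}(i) + r_j(i-j). Rows j = 2..4: ≤2: 1 1 2 2 3 3 4 4 5 5 6 6 7 7 8 8 9 9 10 10 11; ≤3: 1 1 2 3 4 5 7 8 10 12 14 16 19 21 24 27 30 33 37 40 44; ≤4: 1 1 2 3 5 6 9 11 15 18 23 27 34 39 47 54 64 72 84 94 108. r_4(20) = 108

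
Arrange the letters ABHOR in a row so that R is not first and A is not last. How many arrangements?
By inclusion-exclusion: 5! - 2×(5-1)! + (5-2)! = 120 - 48 + 6 = 78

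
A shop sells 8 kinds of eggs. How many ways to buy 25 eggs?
C(25+8-1, 8-1) = C(32, 7) = 3365856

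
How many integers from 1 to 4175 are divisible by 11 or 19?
⌊4175/11⌋ + ⌊4175/19⌋ - ⌊4175/209⌋ = 379 + 219 - 19 = 579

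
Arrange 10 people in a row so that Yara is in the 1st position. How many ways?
Fix one position: (10-1)! = 362880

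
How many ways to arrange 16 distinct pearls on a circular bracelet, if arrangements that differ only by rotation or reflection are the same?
(16-1)!/2 = 1307674368000/2 = 653837184000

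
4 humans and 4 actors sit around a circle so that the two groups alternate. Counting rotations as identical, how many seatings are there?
Fix one of the humans: (4-1)! ways for the remaining humans, × 4! ways for the actors = 6 × 24 = 144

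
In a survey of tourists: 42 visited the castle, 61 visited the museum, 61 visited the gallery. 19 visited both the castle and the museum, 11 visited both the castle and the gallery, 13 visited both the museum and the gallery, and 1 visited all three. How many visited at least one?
|A∪B∪C| = 42+61+61-19-11-13+1 = 122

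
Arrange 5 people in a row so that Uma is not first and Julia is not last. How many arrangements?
By inclusion-exclusion: 5! - 2×(5-1)! + (5-2)! = 120 - 48 + 6 = 78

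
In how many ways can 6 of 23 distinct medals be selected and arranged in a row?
P(23,6) = 23!/(23-6)! = 72681840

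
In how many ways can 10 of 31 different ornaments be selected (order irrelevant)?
C(31,10) = 31!/(10!×21!) = 44352165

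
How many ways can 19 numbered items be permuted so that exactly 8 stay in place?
Choose the 8 fixed points C(19,8) = 75582, derange the rest: !11 = Σ_{j=0}^{11} (-1)^j·11!/j! = 39916800 - 39916800 + 19958400 - 6652800 + 1663200 - 332640 + 55440 - 7920 + 990 - 110 + 11 - 1 = 14684570. Product = 75582 × 14684570 = 1109889169740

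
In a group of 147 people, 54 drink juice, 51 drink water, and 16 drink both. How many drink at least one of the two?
|A∪B| = |A| + |B| - |A∩B| = 54 + 51 - 16 = 89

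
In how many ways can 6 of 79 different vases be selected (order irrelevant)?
C(79,6) = 79!/(6!×73!) = 277962685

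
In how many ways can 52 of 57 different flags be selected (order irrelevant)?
C(57,52) = 57!/(52!×5!) = 4187106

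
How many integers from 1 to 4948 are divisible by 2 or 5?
⌊4948/2⌋ + ⌊4948/5⌋ - ⌊4948/10⌋ = 2474 + 989 - 494 = 2969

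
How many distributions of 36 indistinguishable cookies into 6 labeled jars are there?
C(36+6-1, 6-1) = C(41, 5) = 749398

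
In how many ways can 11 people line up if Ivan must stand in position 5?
Fix one position: (11-1)! = 3628800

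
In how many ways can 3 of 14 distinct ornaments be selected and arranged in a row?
P(14,3) = 14!/(14-3)! = 2184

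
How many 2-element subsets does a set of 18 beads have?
C(18,2) = 18!/(2!×16!) = 153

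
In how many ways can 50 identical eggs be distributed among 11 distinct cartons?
C(50+11-1, 11-1) = C(60, 10) = 75394027566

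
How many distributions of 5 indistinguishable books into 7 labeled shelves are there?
C(5+7-1, 7-1) = C(11, 6) = 462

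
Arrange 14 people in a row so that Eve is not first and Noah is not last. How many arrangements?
By inclusion-exclusion: 14! - 2×(14-1)! + (14-2)! = 87178291200 - 12454041600 + 479001600 = 75203251200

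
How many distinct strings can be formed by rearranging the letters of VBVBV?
5! / (3! × 2!) = 10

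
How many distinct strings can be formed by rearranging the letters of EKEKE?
5! / (2! × 3!) = 10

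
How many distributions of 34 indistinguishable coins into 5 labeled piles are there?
C(34+5-1, 5-1) = C(38, 4) = 73815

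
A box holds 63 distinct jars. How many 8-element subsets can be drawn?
C(63,8) = 63!/(8!×55!) = 3872894697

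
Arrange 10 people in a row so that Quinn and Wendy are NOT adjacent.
Total - adjacent = 10! - (10-1)!×2 = 3628800 - 725760 = 2903040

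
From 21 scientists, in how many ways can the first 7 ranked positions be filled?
P(21,7) = 21!/(21-7)! = 586051200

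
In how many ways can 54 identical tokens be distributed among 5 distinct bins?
C(54+5-1, 5-1) = C(58, 4) = 424270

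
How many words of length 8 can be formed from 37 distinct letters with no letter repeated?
P(37,8) = 37!/(37-8)! = 1556675366400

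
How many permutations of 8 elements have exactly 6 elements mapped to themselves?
Choose the 6 fixed points C(8,6) = 28, derange the rest: !2 = Σ_{j=0}^{2} (-1)^j·2!/j! = 2 - 2 + 1 = 1. Product = 28 × 1 = 28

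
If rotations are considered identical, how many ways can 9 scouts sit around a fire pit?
Circular: fix one position, arrange the rest. (9-1)! = 40320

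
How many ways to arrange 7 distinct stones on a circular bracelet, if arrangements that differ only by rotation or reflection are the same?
(7-1)!/2 = 720/2 = 360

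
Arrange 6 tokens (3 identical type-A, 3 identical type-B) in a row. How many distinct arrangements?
6! / (3! × 3!) = 20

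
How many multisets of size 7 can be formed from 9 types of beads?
C(7+9-1, 9-1) = C(15, 8) = 6435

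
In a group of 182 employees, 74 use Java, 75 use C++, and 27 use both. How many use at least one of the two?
|A∪B| = |A| + |B| - |A∩B| = 74 + 75 - 27 = 122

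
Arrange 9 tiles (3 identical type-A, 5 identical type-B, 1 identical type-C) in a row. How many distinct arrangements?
9! / (3! × 5! × 1!) = 504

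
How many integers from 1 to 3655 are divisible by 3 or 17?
⌊3655/3⌋ + ⌊3655/17⌋ - ⌊3655/51⌋ = 1218 + 215 - 71 = 1362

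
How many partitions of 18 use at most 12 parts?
By conjugation, equals partitions of 18 into parts ≤ 12. Let r_j(i) = number of partitions of i into parts ≤ j, for i = 0..18. r_1(i) = 1 for all i; r_j(i) = r_{j-1}(i) + r_j(i-j). Rows j = 2..12: ≤2: 1 1 2 2 3 3 4 4 5 5 6 6 7 7 8 8 9 9 10; ≤3: 1 1 2 3 4 5 7 8 10 12 14 16 19 21 24 27 30 33 37; ≤4: 1 1 2 3 5 6 9 11 15 18 23 27 34 39 47 54 64 72 84; ≤5: 1 1 2 3 5 7 10 13 18 23 30 37 47 57 70 84 101 119 141; ≤6: 1 1 2 3 5 7 11 14 20 26 35 44 58 71 90 110 136 163 199; ≤7: 1 1 2 3 5 7 11 15 21 28 38 49 65 82 105 131 164 201 248; ≤8: 1 1 2 3 5 7 11 15 22 29 40 52 70 89 116 146 186 230 288; ≤9: 1 1 2 3 5 7 11 15 22 30 41 54 73 94 123 157 201 252 318; ≤10: 1 1 2 3 5 7 11 15 22 30 42 55 75 97 128 164 212 267 340; ≤11: 1 1 2 3 5 7 11 15 22 30 42 56 76 99 131 169 219 278 355; ≤12: 1 1 2 3 5 7 11 15 22 30 42 56 77 100 133 172 224 285 366. r_12(18) = 366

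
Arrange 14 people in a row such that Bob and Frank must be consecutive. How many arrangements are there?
Treat the 2 as one block: (14-2+1)! × 2! = 6227020800 × 2 = 12454041600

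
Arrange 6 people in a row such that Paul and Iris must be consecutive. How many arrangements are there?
Treat the 2 as one block: (6-2+1)! × 2! = 120 × 2 = 240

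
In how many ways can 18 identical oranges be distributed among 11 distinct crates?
C(18+11-1, 11-1) = C(28, 10) = 13123110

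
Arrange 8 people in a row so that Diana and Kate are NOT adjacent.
Total - adjacent = 8! - (8-1)!×2 = 40320 - 10080 = 30240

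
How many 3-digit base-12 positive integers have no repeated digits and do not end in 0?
Last digit: 11 nonzero choices. First digit: 10 (nonzero, ≠last). Middle 1: P(10,1) = 10. Total = 1100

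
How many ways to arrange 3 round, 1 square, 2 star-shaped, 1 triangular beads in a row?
7! / (3! × 1! × 2! × 1!) = 420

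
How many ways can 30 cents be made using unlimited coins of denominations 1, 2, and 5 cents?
Coefficient of x^30 in 1/(1-x^1) · 1/(1-x^2) · 1/(1-x^5). Case on j = number of 5-cent coins (j = 0..6); remainder r = 30 - 5j is made from {1,2} in ⌊r/2⌋+1 ways. r = 30, 25, 20, 15, 10, 5, 0 → 16 + 13 + 11 + 8 + 6 + 3 + 1 = 58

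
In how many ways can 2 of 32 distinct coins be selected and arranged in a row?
P(32,2) = 32!/(32-2)! = 992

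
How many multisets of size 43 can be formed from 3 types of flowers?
C(43+3-1, 3-1) = C(45, 2) = 990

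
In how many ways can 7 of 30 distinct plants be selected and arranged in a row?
P(30,7) = 30!/(30-7)! = 10260432000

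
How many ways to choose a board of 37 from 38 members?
C(38,37) = 38!/(37!×1!) = 38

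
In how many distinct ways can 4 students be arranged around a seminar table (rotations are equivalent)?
Circular: fix one position, arrange the rest. (4-1)! = 6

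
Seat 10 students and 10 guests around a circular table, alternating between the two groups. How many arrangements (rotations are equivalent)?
Fix one of the students: (10-1)! ways for the remaining students, × 10! ways for the guests = 362880 × 3628800 = 1316818944000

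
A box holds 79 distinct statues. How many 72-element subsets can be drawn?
C(79,72) = 79!/(72!×7!) = 2898753715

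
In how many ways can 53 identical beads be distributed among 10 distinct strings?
C(53+10-1, 10-1) = C(62, 9) = 20286591270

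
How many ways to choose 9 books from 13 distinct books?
C(13,9) = 13!/(9!×4!) = 715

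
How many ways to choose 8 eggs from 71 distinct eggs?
C(71,8) = 71!/(8!×63!) = 10639125640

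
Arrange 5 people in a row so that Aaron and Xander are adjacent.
Treat as block: (5-1)! × 2! = 24 × 2 = 48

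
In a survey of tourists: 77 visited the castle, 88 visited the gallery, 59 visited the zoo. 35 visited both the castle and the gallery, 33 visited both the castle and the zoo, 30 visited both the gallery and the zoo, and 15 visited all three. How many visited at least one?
|A∪B∪C| = 77+88+59-35-33-30+15 = 141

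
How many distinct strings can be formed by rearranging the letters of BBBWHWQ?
7! / (1! × 3! × 1! × 2!) = 420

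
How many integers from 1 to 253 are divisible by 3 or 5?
⌊253/3⌋ + ⌊253/5⌋ - ⌊253/15⌋ = 84 + 50 - 16 = 118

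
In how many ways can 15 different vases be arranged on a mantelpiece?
15! = 1307674368000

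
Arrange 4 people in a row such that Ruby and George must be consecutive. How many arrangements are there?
Treat the 2 as one block: (4-2+1)! × 2! = 6 × 2 = 12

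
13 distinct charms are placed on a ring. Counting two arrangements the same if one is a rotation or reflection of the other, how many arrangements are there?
(13-1)!/2 = 479001600/2 = 239500800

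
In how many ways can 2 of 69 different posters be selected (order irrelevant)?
C(69,2) = 69!/(2!×67!) = 2346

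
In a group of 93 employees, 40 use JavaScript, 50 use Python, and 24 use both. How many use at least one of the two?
|A∪B| = |A| + |B| - |A∩B| = 40 + 50 - 24 = 66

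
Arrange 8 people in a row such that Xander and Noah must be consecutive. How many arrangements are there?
Treat the 2 as one block: (8-2+1)! × 2! = 5040 × 2 = 10080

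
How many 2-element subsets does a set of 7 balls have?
C(7,2) = 7!/(2!×5!) = 21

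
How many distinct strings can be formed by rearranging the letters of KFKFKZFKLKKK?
12! / (3! × 7! × 1! × 1!) = 15840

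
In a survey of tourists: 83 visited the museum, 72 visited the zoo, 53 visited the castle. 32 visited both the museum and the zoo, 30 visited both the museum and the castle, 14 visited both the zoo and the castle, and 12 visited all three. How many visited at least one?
|A∪B∪C| = 83+72+53-32-30-14+12 = 144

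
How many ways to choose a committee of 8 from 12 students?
C(12,8) = 12!/(8!×4!) = 495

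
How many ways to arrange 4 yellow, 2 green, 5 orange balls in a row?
11! / (4! × 2! × 5!) = 6930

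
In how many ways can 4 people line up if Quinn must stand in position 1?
Fix one position: (4-1)! = 6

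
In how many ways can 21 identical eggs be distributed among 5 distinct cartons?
C(21+5-1, 5-1) = C(25, 4) = 12650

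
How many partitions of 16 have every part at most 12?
Let r_j(i) = number of partitions of i into parts ≤ j, for i = 0..16. r_1(i) = 1 for all i; r_j(i) = r_{j-1}(i) + r_j(i-j). Rows j = 2..12: ≤2: 1 1 2 2 3 3 4 4 5 5 6 6 7 7 8 8 9; ≤3: 1 1 2 3 4 5 7 8 10 12 14 16 19 21 24 27 30; ≤4: 1 1 2 3 5 6 9 11 15 18 23 27 34 39 47 54 64; ≤5: 1 1 2 3 5 7 10 13 18 23 30 37 47 57 70 84 101; ≤6: 1 1 2 3 5 7 11 14 20 26 35 44 58 71 90 110 136; ≤7: 1 1 2 3 5 7 11 15 21 28 38 49 65 82 105 131 164; ≤8: 1 1 2 3 5 7 11 15 22 29 40 52 70 89 116 146 186; ≤9: 1 1 2 3 5 7 11 15 22 30 41 54 73 94 123 157 201; ≤10: 1 1 2 3 5 7 11 15 22 30 42 55 75 97 128 164 212; ≤11: 1 1 2 3 5 7 11 15 22 30 42 56 76 99 131 169 219; ≤12: 1 1 2 3 5 7 11 15 22 30 42 56 77 100 133 172 224. r_12(16) = 224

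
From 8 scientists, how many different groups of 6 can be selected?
C(8,6) = 8!/(6!×2!) = 28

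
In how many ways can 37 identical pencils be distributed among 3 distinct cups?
C(37+3-1, 3-1) = C(39, 2) = 741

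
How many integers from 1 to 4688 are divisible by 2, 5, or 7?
⌊4688/2⌋+⌊4688/5⌋+⌊4688/7⌋ - ⌊4688/10⌋-⌊4688/14⌋-⌊4688/35⌋ + ⌊4688/70⌋ = 2344+937+669 - 468-334-133 + 66 = 3081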